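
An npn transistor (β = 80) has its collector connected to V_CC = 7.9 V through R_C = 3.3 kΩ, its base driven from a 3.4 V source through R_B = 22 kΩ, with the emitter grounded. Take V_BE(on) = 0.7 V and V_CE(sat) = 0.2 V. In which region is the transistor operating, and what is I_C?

Assume active: I_B = (3.4 − 0.7)/22 = 0.123 mA, giving I_C = β·I_B = 9.82 mA.
But then V_CE = 7.9 − 9.82×3.3 = -24.5 V < V_CE(sat) = 0.2 V — impossible in the active region.
So the transistor is saturated. With V_CE = 0.2 V, I_C = (V_CC − 0.2)/R_C = 7.7/3.3 = 2.33 mA.
Check: β·I_B = 9.82 mA > I_C = 2.33 mA, confirming saturation.

saturation; I_C ≈ 2.3 mA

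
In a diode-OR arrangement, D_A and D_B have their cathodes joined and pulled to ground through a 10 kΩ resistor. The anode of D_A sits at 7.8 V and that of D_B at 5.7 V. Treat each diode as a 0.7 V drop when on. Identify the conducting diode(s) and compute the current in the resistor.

Assume both conduct. Then node N would need to be at both 7.8−0.7 = 7.1 V and 5.7−0.7 = 5 V, which is impossible.
Assume only D_A conducts: V_N = 7.8 − 0.7 = 7.1 V, so I_R = 7.1/10 = 0.71 mA.
Check D_B: its anode-to-cathode voltage is 5.7 − 7.1 = -1.4 V < 0.7 V, so it is off. The assumption is consistent.

Only D_A conducts; I_R ≈ 0.71 mA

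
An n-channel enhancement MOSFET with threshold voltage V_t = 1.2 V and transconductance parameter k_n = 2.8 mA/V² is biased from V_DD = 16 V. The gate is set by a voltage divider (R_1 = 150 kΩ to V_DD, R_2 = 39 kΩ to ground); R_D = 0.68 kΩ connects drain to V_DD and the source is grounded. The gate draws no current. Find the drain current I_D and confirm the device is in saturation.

V_G = V_DD·R_2/(R_1+R_2) = 16×39/189 = 3.3 V. With the source grounded, V_GS = V_G = 3.3 V.
Assume saturation: I_D = (k_n/2)(V_GS − V_t)² = (2.8/2)×(3.3 − 1.2)² = 1.4×2.1² = 6.18 mA.
V_DS = V_DD − I_D·R_D = 16 − 6.18×0.68 = 11.8 V.
Saturation requires V_DS ≥ V_GS − V_t = 2.1 V; 11.8 ≥ 2.1 ✓.

I_D ≈ 6.2 mA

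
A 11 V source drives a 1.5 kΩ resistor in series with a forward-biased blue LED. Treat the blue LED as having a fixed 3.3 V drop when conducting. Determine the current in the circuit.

I ≈ 5.1 mA

KVL around the loop: 11 = V_D + I·R = 3.3 + I × 1.5 kΩ.
So I = (11 − 3.3) / 1.5 kΩ = 7.7 / 1.5 = 5.13 mA.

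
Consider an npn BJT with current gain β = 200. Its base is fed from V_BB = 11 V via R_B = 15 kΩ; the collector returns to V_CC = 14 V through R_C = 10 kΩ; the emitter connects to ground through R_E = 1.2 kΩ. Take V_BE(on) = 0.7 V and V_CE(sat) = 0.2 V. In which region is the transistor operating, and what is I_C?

Assume active: I_B = (11 − 0.7)/(15 + 201×1.2) = 0.0402 mA, I_C = β·I_B = 8.04 mA.
Then V_CE = 14 − 8.04×10 − 8.08×1.2 = -76.1 V < 0.2 V — the active assumption fails.
Re-solve with V_CE = 0.2 V. KCL at the emitter: V_E/R_E = (V_BB−0.7−V_E)/R_B + (V_CC−0.2−V_E)/R_C, giving V_E = 2.07 V.
I_C = (V_CC − 0.2 − V_E)/R_C = (13.8 − 2.07)/10 = 1.17 mA.
Check: I_B = (10.3 − 2.07)/15 = 0.549 mA, and β·I_B = 110 mA > I_C, confirming saturation.

saturation; I_C ≈ 1.2 mA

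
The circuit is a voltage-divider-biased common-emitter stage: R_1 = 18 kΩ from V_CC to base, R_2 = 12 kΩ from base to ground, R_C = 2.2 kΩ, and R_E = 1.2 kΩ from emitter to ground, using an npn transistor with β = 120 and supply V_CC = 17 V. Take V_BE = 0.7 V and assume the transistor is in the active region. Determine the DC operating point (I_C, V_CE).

Thevenize the base divider: V_Th = V_CC·R_2/(R_1+R_2) = 17×12/30 = 6.8 V, R_Th = R_1‖R_2 = 7.2 kΩ.
Base-emitter loop: V_Th = I_B·R_Th + V_BE + (β+1)I_B·R_E, so I_B = (6.8 − 0.7) / (7.2 + 121×1.2) = 0.04 mA.
I_C = β·I_B = 120×0.04 = 4.8 mA, and I_E = (β+1)I_B = 4.84 mA.
V_CE = V_CC − I_C·R_C − I_E·R_E = 17 − 4.8×2.2 − 4.84×1.2 = 0.621 V.
V_CE = 0.621 V > 0.2 V confirms active-region operation.

I_C ≈ 4.8 mA, V_CE ≈ 0.62 V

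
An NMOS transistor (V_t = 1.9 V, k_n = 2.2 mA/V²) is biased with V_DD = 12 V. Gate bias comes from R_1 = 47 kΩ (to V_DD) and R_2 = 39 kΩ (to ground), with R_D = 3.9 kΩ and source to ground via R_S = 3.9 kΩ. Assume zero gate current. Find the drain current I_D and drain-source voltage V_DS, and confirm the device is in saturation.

V_G = V_DD·R_2/(R_1+R_2) = 12×39/86 = 5.44 V.
Assume saturation: I_D = (k_n/2)(V_GS − V_t)² with V_GS = V_G − I_D·R_S = 5.44 − 3.9·I_D.
Substituting gives 16.7·I_D² − 31.4·I_D + 13.8 = 0, with roots I_D = 0.703 or 1.17 mA.
The root I_D = 1.17 mA gives V_GS = 0.867 V ≤ V_t, so take I_D = 0.703 mA.
Then V_GS = 2.7 V and V_DS = V_DD − I_D(R_D+R_S) = 12 − 0.703×7.8 = 6.52 V.
Saturation requires V_DS ≥ V_GS − V_t = 0.8 V; 6.52 ≥ 0.8 ✓.

I_D ≈ 0.7 mA, V_DS ≈ 6.5 V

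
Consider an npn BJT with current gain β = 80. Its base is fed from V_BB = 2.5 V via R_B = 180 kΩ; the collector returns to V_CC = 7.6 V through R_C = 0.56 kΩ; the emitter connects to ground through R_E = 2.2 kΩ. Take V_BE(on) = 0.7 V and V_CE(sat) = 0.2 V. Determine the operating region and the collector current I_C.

active; I_C ≈ 0.4 mA

Assume active. Base-emitter loop: I_B = (V_BB − V_BE)/(R_B + (β+1)R_E) = (2.5 − 0.7)/(180 + 81×2.2) = 0.00503 mA.
I_C = β·I_B = 80×0.00503 = 0.402 mA.
V_CE = V_CC − I_C·R_C − I_E·R_E = 7.6 − 0.402×0.56 − 0.407×2.2 = 6.48 V > V_CE(sat), so the active-region assumption holds.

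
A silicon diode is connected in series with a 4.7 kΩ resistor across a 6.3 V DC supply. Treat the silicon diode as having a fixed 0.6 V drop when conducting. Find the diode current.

KVL around the loop: 6.3 = V_D + I·R = 0.6 + I × 4.7 kΩ.
So I = (6.3 − 0.6) / 4.7 kΩ = 5.7 / 4.7 = 1.21 mA.

I ≈ 1.2 mA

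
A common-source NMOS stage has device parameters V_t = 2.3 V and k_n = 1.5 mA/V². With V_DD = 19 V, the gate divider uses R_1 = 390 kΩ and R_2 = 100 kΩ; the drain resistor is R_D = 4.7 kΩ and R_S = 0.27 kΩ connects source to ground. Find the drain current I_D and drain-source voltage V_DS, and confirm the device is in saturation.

I_D ≈ 1.2 mA, V_DS ≈ 13 V

V_G = V_DD·R_2/(R_1+R_2) = 19×100/490 = 3.88 V.
Assume saturation: I_D = (k_n/2)(V_GS − V_t)² with V_GS = V_G − I_D·R_S = 3.88 − 0.27·I_D.
Substituting gives 0.0547·I_D² − 1.64·I_D + 1.87 = 0, with roots I_D = 1.19 or 28.8 mA.
The root I_D = 28.8 mA gives V_GS = -3.9 V ≤ V_t, so take I_D = 1.19 mA.
Then V_GS = 3.56 V and V_DS = V_DD − I_D(R_D+R_S) = 19 − 1.19×4.97 = 13.1 V.
Saturation requires V_DS ≥ V_GS − V_t = 1.26 V; 13.1 ≥ 1.26 ✓.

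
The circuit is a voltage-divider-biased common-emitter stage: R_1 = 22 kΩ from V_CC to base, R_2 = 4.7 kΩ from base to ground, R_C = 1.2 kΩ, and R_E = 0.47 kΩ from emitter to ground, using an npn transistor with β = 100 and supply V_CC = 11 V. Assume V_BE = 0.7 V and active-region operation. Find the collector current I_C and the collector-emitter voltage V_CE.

Thevenize the base divider: V_Th = V_CC·R_2/(R_1+R_2) = 11×4.7/26.7 = 1.94 V, R_Th = R_1‖R_2 = 3.87 kΩ.
Base-emitter loop: V_Th = I_B·R_Th + V_BE + (β+1)I_B·R_E, so I_B = (1.94 − 0.7) / (3.87 + 101×0.47) = 0.0241 mA.
I_C = β·I_B = 100×0.0241 = 2.41 mA, and I_E = (β+1)I_B = 2.43 mA.
V_CE = V_CC − I_C·R_C − I_E·R_E = 11 − 2.41×1.2 − 2.43×0.47 = 6.97 V.
V_CE = 6.97 V > 0.2 V confirms active-region operation.

I_C ≈ 2.4 mA, V_CE ≈ 7 V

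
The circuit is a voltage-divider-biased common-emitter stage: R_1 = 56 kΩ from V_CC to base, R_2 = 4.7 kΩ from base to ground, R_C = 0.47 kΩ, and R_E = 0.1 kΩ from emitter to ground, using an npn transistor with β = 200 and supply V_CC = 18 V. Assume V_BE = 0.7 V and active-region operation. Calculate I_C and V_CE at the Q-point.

I_C ≈ 5.7 mA, V_CE ≈ 15 V

Thevenize the base divider: V_Th = V_CC·R_2/(R_1+R_2) = 18×4.7/60.7 = 1.39 V, R_Th = R_1‖R_2 = 4.34 kΩ.
Base-emitter loop: V_Th = I_B·R_Th + V_BE + (β+1)I_B·R_E, so I_B = (1.39 − 0.7) / (4.34 + 201×0.1) = 0.0284 mA.
I_C = β·I_B = 200×0.0284 = 5.68 mA, and I_E = (β+1)I_B = 5.71 mA.
V_CE = V_CC − I_C·R_C − I_E·R_E = 18 − 5.68×0.47 − 5.71×0.1 = 14.8 V.
V_CE = 14.8 V > 0.2 V confirms active-region operation.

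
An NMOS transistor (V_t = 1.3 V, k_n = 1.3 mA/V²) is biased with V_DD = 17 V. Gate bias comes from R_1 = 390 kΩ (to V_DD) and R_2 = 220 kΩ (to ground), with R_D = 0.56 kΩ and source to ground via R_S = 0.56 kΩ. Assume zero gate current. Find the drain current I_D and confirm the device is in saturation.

I_D ≈ 4.1 mA

V_G = V_DD·R_2/(R_1+R_2) = 17×220/610 = 6.13 V.
Assume saturation: I_D = (k_n/2)(V_GS − V_t)² with V_GS = V_G − I_D·R_S = 6.13 − 0.56·I_D.
Substituting gives 0.204·I_D² − 4.52·I_D + 15.2 = 0, with roots I_D = 4.13 or 18 mA.
The root I_D = 18 mA gives V_GS = -3.97 V ≤ V_t, so take I_D = 4.13 mA.
Then V_GS = 3.82 V and V_DS = V_DD − I_D(R_D+R_S) = 17 − 4.13×1.12 = 12.4 V.
Saturation requires V_DS ≥ V_GS − V_t = 2.52 V; 12.4 ≥ 2.52 ✓.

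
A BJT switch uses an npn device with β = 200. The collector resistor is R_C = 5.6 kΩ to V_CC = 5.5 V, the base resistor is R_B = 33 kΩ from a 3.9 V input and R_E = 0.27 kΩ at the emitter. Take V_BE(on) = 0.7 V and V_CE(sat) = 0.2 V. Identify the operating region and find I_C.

Assume active: I_B = (3.9 − 0.7)/(33 + 201×0.27) = 0.0367 mA, I_C = β·I_B = 7.33 mA.
Then V_CE = 5.5 − 7.33×5.6 − 7.37×0.27 = -37.6 V < 0.2 V — the active assumption fails.
Re-solve with V_CE = 0.2 V. KCL at the emitter: V_E/R_E = (V_BB−0.7−V_E)/R_B + (V_CC−0.2−V_E)/R_C, giving V_E = 0.267 V.
I_C = (V_CC − 0.2 − V_E)/R_C = (5.3 − 0.267)/5.6 = 0.899 mA.
Check: I_B = (3.2 − 0.267)/33 = 0.0889 mA, and β·I_B = 17.8 mA > I_C, confirming saturation.

saturation; I_C ≈ 0.9 mA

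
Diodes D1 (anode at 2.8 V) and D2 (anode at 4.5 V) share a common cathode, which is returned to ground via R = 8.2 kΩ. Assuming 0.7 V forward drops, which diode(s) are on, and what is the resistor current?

Assume both conduct. Then node N would need to be at both 2.8−0.7 = 2.1 V and 4.5−0.7 = 3.8 V, which is impossible.
Assume only D2 conducts: V_N = 4.5 − 0.7 = 3.8 V, so I_R = 3.8/8.2 = 0.463 mA.
Check D1: its anode-to-cathode voltage is 2.8 − 3.8 = -1 V < 0.7 V, so it is off. The assumption is consistent.

Only D2 conducts; I_R ≈ 0.46 mA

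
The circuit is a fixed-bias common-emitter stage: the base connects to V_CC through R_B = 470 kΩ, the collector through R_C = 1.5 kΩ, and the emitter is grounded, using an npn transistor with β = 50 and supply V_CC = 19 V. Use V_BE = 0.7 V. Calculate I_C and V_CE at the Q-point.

I_C ≈ 1.9 mA, V_CE ≈ 16 V

Base loop: V_CC = I_B·R_B + V_BE, so I_B = (19 − 0.7)/470 kΩ = 0.0389 mA.
In the active region I_C = β·I_B = 50 × 0.0389 = 1.95 mA.
Collector loop: V_CE = V_CC − I_C·R_C = 19 − 1.95×1.5 = 16.1 V.
Since V_CE = 16.1 V > V_CE(sat) ≈ 0.2 V, the transistor is in the active region as assumed.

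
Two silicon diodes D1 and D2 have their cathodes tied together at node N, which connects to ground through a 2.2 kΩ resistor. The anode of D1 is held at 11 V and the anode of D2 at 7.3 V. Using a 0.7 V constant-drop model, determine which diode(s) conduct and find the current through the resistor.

Only D1 conducts; I_R ≈ 4.7 mA

Assume both conduct. Then node N would need to be at both 11−0.7 = 10.3 V and 7.3−0.7 = 6.6 V, which is impossible.
Assume only D1 conducts: V_N = 11 − 0.7 = 10.3 V, so I_R = 10.3/2.2 = 4.68 mA.
Check D2: its anode-to-cathode voltage is 7.3 − 10.3 = -3 V < 0.7 V, so it is off. The assumption is consistent.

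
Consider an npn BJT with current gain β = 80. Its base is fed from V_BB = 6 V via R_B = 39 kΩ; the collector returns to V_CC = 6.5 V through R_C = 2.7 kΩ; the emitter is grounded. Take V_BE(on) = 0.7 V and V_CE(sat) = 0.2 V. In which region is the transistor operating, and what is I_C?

saturation; I_C ≈ 2.3 mA

Assume active: I_B = (6 − 0.7)/39 = 0.136 mA, giving I_C = β·I_B = 10.9 mA.
But then V_CE = 6.5 − 10.9×2.7 = -22.9 V < V_CE(sat) = 0.2 V — impossible in the active region.
So the transistor is saturated. With V_CE = 0.2 V, I_C = (V_CC − 0.2)/R_C = 6.3/2.7 = 2.33 mA.
Check: β·I_B = 10.9 mA > I_C = 2.33 mA, confirming saturation.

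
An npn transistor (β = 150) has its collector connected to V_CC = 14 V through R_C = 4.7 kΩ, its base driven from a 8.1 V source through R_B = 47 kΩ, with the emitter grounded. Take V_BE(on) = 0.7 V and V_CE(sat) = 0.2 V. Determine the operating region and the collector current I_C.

saturation; I_C ≈ 2.9 mA

Assume active: I_B = (8.1 − 0.7)/47 = 0.157 mA, giving I_C = β·I_B = 23.6 mA.
But then V_CE = 14 − 23.6×4.7 = -97 V < V_CE(sat) = 0.2 V — impossible in the active region.
So the transistor is saturated. With V_CE = 0.2 V, I_C = (V_CC − 0.2)/R_C = 13.8/4.7 = 2.94 mA.
Check: β·I_B = 23.6 mA > I_C = 2.94 mA, confirming saturation.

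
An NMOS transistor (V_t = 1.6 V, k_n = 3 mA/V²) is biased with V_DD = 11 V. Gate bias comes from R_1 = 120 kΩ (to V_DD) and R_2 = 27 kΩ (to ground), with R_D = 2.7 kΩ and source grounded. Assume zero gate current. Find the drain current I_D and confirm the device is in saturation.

I_D ≈ 0.27 mA

V_G = V_DD·R_2/(R_1+R_2) = 11×27/147 = 2.02 V. With the source grounded, V_GS = V_G = 2.02 V.
Assume saturation: I_D = (k_n/2)(V_GS − V_t)² = (3/2)×(2.02 − 1.6)² = 1.5×0.42² = 0.265 mA.
V_DS = V_DD − I_D·R_D = 11 − 0.265×2.7 = 10.3 V.
Saturation requires V_DS ≥ V_GS − V_t = 0.42 V; 10.3 ≥ 0.42 ✓.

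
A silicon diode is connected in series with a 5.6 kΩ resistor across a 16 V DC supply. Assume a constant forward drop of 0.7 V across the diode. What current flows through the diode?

KVL around the loop: 16 = V_D + I·R = 0.7 + I × 5.6 kΩ.
So I = (16 − 0.7) / 5.6 kΩ = 15.3 / 5.6 = 2.73 mA.

I ≈ 2.7 mA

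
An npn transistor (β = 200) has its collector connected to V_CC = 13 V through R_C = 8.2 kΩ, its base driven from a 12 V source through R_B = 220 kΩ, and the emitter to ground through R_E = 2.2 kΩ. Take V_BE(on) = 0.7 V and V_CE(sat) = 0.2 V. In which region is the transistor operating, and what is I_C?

Assume active: I_B = (12 − 0.7)/(220 + 201×2.2) = 0.0171 mA, I_C = β·I_B = 3.41 mA.
Then V_CE = 13 − 3.41×8.2 − 3.43×2.2 = -22.5 V < 0.2 V — the active assumption fails.
Re-solve with V_CE = 0.2 V. KCL at the emitter: V_E/R_E = (V_BB−0.7−V_E)/R_B + (V_CC−0.2−V_E)/R_C, giving V_E = 2.77 V.
I_C = (V_CC − 0.2 − V_E)/R_C = (12.8 − 2.77)/8.2 = 1.22 mA.
Check: I_B = (11.3 − 2.77)/220 = 0.0388 mA, and β·I_B = 7.75 mA > I_C, confirming saturation.

saturation; I_C ≈ 1.2 mA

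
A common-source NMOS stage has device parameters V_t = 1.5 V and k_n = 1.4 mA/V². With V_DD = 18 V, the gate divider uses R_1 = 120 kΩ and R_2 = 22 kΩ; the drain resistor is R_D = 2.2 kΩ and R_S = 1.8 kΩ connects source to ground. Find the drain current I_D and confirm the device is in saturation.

I_D ≈ 0.33 mA

V_G = V_DD·R_2/(R_1+R_2) = 18×22/142 = 2.79 V.
Assume saturation: I_D = (k_n/2)(V_GS − V_t)² with V_GS = V_G − I_D·R_S = 2.79 − 1.8·I_D.
Substituting gives 2.27·I_D² − 4.25·I_D + 1.16 = 0, with roots I_D = 0.333 or 1.54 mA.
The root I_D = 1.54 mA gives V_GS = 0.0168 V ≤ V_t, so take I_D = 0.333 mA.
Then V_GS = 2.19 V and V_DS = V_DD − I_D(R_D+R_S) = 18 − 0.333×4 = 16.7 V.
Saturation requires V_DS ≥ V_GS − V_t = 0.69 V; 16.7 ≥ 0.69 ✓.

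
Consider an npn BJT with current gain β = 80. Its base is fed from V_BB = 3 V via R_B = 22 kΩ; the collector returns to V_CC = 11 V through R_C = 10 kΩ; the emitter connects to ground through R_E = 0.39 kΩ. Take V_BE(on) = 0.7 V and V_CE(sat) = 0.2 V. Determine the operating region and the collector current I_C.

saturation; I_C ≈ 1 mA

Assume active: I_B = (3 − 0.7)/(22 + 81×0.39) = 0.0429 mA, I_C = β·I_B = 3.43 mA.
Then V_CE = 11 − 3.43×10 − 3.48×0.39 = -24.7 V < 0.2 V — the active assumption fails.
Re-solve with V_CE = 0.2 V. KCL at the emitter: V_E/R_E = (V_BB−0.7−V_E)/R_B + (V_CC−0.2−V_E)/R_C, giving V_E = 0.437 V.
I_C = (V_CC − 0.2 − V_E)/R_C = (10.8 − 0.437)/10 = 1.04 mA.
Check: I_B = (2.3 − 0.437)/22 = 0.0847 mA, and β·I_B = 6.77 mA > I_C, confirming saturation.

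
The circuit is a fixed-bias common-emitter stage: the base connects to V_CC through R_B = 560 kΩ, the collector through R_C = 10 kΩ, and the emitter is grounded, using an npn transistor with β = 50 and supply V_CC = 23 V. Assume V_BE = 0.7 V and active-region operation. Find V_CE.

V_CE ≈ 3.1 V

Base loop: V_CC = I_B·R_B + V_BE, so I_B = (23 − 0.7)/560 kΩ = 0.0398 mA.
In the active region I_C = β·I_B = 50 × 0.0398 = 1.99 mA.
Collector loop: V_CE = V_CC − I_C·R_C = 23 − 1.99×10 = 3.09 V.
Since V_CE = 3.09 V > V_CE(sat) ≈ 0.2 V, the transistor is in the active region as assumed.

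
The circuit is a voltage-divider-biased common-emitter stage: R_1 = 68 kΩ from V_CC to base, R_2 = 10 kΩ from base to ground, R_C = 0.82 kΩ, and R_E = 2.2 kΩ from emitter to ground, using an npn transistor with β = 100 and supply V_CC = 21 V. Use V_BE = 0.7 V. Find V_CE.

Thevenize the base divider: V_Th = V_CC·R_2/(R_1+R_2) = 21×10/78 = 2.69 V, R_Th = R_1‖R_2 = 8.72 kΩ.
Base-emitter loop: V_Th = I_B·R_Th + V_BE + (β+1)I_B·R_E, so I_B = (2.69 − 0.7) / (8.72 + 101×2.2) = 0.00863 mA.
I_C = β·I_B = 100×0.00863 = 0.863 mA, and I_E = (β+1)I_B = 0.871 mA.
V_CE = V_CC − I_C·R_C − I_E·R_E = 21 − 0.863×0.82 − 0.871×2.2 = 18.4 V.
V_CE = 18.4 V > 0.2 V confirms active-region operation.

V_CE ≈ 18 V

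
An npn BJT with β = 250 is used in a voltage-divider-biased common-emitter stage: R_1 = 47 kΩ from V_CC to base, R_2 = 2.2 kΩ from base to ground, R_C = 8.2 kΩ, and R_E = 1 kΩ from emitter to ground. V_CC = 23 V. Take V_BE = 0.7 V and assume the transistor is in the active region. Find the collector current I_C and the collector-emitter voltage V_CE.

Thevenize the base divider: V_Th = V_CC·R_2/(R_1+R_2) = 23×2.2/49.2 = 1.03 V, R_Th = R_1‖R_2 = 2.1 kΩ.
Base-emitter loop: V_Th = I_B·R_Th + V_BE + (β+1)I_B·R_E, so I_B = (1.03 − 0.7) / (2.1 + 251×1) = 0.0013 mA.
I_C = β·I_B = 250×0.0013 = 0.324 mA, and I_E = (β+1)I_B = 0.326 mA.
V_CE = V_CC − I_C·R_C − I_E·R_E = 23 − 0.324×8.2 − 0.326×1 = 20 V.
V_CE = 20 V > 0.2 V confirms active-region operation.

I_C ≈ 0.32 mA, V_CE ≈ 20 V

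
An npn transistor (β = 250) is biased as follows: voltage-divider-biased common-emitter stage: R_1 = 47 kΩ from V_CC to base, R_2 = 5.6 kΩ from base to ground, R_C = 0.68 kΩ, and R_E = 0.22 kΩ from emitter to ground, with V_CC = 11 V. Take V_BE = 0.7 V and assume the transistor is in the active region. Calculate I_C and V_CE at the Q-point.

I_C ≈ 2 mA, V_CE ≈ 9.2 V

Thevenize the base divider: V_Th = V_CC·R_2/(R_1+R_2) = 11×5.6/52.6 = 1.17 V, R_Th = R_1‖R_2 = 5 kΩ.
Base-emitter loop: V_Th = I_B·R_Th + V_BE + (β+1)I_B·R_E, so I_B = (1.17 − 0.7) / (5 + 251×0.22) = 0.00782 mA.
I_C = β·I_B = 250×0.00782 = 1.96 mA, and I_E = (β+1)I_B = 1.96 mA.
V_CE = V_CC − I_C·R_C − I_E·R_E = 11 − 1.96×0.68 − 1.96×0.22 = 9.24 V.
V_CE = 9.24 V > 0.2 V confirms active-region operation.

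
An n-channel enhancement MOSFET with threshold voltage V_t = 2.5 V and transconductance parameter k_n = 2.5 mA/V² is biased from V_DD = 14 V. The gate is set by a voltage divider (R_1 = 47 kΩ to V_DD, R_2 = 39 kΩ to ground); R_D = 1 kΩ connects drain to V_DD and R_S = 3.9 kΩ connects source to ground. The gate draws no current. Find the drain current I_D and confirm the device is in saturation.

V_G = V_DD·R_2/(R_1+R_2) = 14×39/86 = 6.35 V.
Assume saturation: I_D = (k_n/2)(V_GS − V_t)² with V_GS = V_G − I_D·R_S = 6.35 − 3.9·I_D.
Substituting gives 19·I_D² − 38.5·I_D + 18.5 = 0, with roots I_D = 0.784 or 1.24 mA.
The root I_D = 1.24 mA gives V_GS = 1.5 V ≤ V_t, so take I_D = 0.784 mA.
Then V_GS = 3.29 V and V_DS = V_DD − I_D(R_D+R_S) = 14 − 0.784×4.9 = 10.2 V.
Saturation requires V_DS ≥ V_GS − V_t = 0.792 V; 10.2 ≥ 0.792 ✓.

I_D ≈ 0.78 mA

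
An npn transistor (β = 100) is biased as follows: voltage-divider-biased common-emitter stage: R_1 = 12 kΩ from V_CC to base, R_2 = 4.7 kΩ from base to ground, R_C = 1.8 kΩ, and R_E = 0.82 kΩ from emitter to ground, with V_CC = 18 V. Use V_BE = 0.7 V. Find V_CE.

Thevenize the base divider: V_Th = V_CC·R_2/(R_1+R_2) = 18×4.7/16.7 = 5.07 V, R_Th = R_1‖R_2 = 3.38 kΩ.
Base-emitter loop: V_Th = I_B·R_Th + V_BE + (β+1)I_B·R_E, so I_B = (5.07 − 0.7) / (3.38 + 101×0.82) = 0.0506 mA.
I_C = β·I_B = 100×0.0506 = 5.06 mA, and I_E = (β+1)I_B = 5.12 mA.
V_CE = V_CC − I_C·R_C − I_E·R_E = 18 − 5.06×1.8 − 5.12×0.82 = 4.69 V.
V_CE = 4.69 V > 0.2 V confirms active-region operation.

V_CE ≈ 4.7 V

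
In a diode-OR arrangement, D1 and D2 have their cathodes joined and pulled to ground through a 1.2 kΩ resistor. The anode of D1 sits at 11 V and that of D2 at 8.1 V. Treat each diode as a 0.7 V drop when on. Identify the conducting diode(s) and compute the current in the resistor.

Only D1 conducts; I_R ≈ 8.6 mA

Assume both conduct. Then node N would need to be at both 11−0.7 = 10.3 V and 8.1−0.7 = 7.4 V, which is impossible.
Assume only D1 conducts: V_N = 11 − 0.7 = 10.3 V, so I_R = 10.3/1.2 = 8.58 mA.
Check D2: its anode-to-cathode voltage is 8.1 − 10.3 = -2.2 V < 0.7 V, so it is off. The assumption is consistent.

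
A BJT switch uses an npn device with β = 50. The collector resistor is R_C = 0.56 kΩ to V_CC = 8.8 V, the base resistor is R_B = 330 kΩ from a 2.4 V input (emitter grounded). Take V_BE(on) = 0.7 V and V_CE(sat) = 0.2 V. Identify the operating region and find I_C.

active; I_C ≈ 0.26 mA

Assume active. Base-emitter loop: I_B = (V_BB − V_BE)/R_B = (2.4 − 0.7)/330 = 0.00515 mA.
I_C = β·I_B = 50×0.00515 = 0.258 mA.
V_CE = V_CC − I_C·R_C = 8.8 − 0.258×0.56 = 8.66 V > V_CE(sat), so the active-region assumption holds.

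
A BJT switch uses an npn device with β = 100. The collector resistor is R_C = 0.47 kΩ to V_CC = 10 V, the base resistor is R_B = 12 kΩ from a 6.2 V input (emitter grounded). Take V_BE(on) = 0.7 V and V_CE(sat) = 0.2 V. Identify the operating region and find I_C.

saturation; I_C ≈ 21 mA

Assume active: I_B = (6.2 − 0.7)/12 = 0.458 mA, giving I_C = β·I_B = 45.8 mA.
But then V_CE = 10 − 45.8×0.47 = -11.5 V < V_CE(sat) = 0.2 V — impossible in the active region.
So the transistor is saturated. With V_CE = 0.2 V, I_C = (V_CC − 0.2)/R_C = 9.8/0.47 = 20.9 mA.
Check: β·I_B = 45.8 mA > I_C = 20.9 mA, confirming saturation.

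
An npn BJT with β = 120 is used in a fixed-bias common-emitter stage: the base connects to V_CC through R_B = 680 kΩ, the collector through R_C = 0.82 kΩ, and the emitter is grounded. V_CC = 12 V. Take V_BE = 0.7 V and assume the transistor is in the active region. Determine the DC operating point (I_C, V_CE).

I_C ≈ 2 mA, V_CE ≈ 10 V

Base loop: V_CC = I_B·R_B + V_BE, so I_B = (12 − 0.7)/680 kΩ = 0.0166 mA.
In the active region I_C = β·I_B = 120 × 0.0166 = 1.99 mA.
Collector loop: V_CE = V_CC − I_C·R_C = 12 − 1.99×0.82 = 10.4 V.
Since V_CE = 10.4 V > V_CE(sat) ≈ 0.2 V, the transistor is in the active region as assumed.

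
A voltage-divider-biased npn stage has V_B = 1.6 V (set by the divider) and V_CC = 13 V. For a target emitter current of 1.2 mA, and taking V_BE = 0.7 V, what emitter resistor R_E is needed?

V_E = V_B − V_BE = 1.6 − 0.7 = 0.9 V.
R_E = V_E / I_E = 0.9 / 1.2 = 0.75 kΩ.

R_E ≈ 0.75 kΩ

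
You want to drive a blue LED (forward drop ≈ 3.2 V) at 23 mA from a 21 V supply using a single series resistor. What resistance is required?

R ≈ 0.77 kΩ

The resistor drops V_S − V_D = 21 − 3.2 = 17.8 V at 23 mA.
R = 17.8 V / 23 mA = 0.774 kΩ.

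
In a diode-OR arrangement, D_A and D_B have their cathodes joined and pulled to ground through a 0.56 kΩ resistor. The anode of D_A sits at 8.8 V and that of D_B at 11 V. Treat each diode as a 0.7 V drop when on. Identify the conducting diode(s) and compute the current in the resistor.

Assume both conduct. Then node N would need to be at both 8.8−0.7 = 8.1 V and 11−0.7 = 10.3 V, which is impossible.
Assume only D_B conducts: V_N = 11 − 0.7 = 10.3 V, so I_R = 10.3/0.56 = 18.4 mA.
Check D_A: its anode-to-cathode voltage is 8.8 − 10.3 = -1.5 V < 0.7 V, so it is off. The assumption is consistent.

Only D_B conducts; I_R ≈ 18 mA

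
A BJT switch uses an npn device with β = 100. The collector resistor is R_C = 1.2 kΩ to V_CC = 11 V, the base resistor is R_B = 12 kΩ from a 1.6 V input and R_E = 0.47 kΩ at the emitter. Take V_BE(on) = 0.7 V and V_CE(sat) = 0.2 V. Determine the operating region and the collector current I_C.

active; I_C ≈ 1.5 mA

Assume active. Base-emitter loop: I_B = (V_BB − V_BE)/(R_B + (β+1)R_E) = (1.6 − 0.7)/(12 + 101×0.47) = 0.0151 mA.
I_C = β·I_B = 100×0.0151 = 1.51 mA.
V_CE = V_CC − I_C·R_C − I_E·R_E = 11 − 1.51×1.2 − 1.53×0.47 = 8.47 V > V_CE(sat), so the active-region assumption holds.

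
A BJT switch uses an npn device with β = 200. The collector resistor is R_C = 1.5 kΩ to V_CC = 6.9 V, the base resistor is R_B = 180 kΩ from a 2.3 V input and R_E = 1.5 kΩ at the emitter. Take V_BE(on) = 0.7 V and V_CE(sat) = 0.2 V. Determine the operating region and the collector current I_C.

Assume active. Base-emitter loop: I_B = (V_BB − V_BE)/(R_B + (β+1)R_E) = (2.3 − 0.7)/(180 + 201×1.5) = 0.00332 mA.
I_C = β·I_B = 200×0.00332 = 0.665 mA.
V_CE = V_CC − I_C·R_C − I_E·R_E = 6.9 − 0.665×1.5 − 0.668×1.5 = 4.9 V > V_CE(sat), so the active-region assumption holds.

active; I_C ≈ 0.66 mA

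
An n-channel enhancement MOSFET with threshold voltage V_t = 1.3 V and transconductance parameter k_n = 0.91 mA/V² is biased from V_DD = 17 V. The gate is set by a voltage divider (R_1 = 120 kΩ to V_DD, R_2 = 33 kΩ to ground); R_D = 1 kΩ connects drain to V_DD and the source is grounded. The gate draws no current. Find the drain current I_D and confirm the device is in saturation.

V_G = V_DD·R_2/(R_1+R_2) = 17×33/153 = 3.67 V. With the source grounded, V_GS = V_G = 3.67 V.
Assume saturation: I_D = (k_n/2)(V_GS − V_t)² = (0.91/2)×(3.67 − 1.3)² = 0.455×2.37² = 2.55 mA.
V_DS = V_DD − I_D·R_D = 17 − 2.55×1 = 14.5 V.
Saturation requires V_DS ≥ V_GS − V_t = 2.37 V; 14.5 ≥ 2.37 ✓.

I_D ≈ 2.5 mA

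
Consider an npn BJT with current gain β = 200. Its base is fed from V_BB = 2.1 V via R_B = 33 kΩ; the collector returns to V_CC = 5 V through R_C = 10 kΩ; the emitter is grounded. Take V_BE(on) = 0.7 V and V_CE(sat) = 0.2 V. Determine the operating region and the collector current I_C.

Assume active: I_B = (2.1 − 0.7)/33 = 0.0424 mA, giving I_C = β·I_B = 8.48 mA.
But then V_CE = 5 − 8.48×10 = -79.8 V < V_CE(sat) = 0.2 V — impossible in the active region.
So the transistor is saturated. With V_CE = 0.2 V, I_C = (V_CC − 0.2)/R_C = 4.8/10 = 0.48 mA.
Check: β·I_B = 8.48 mA > I_C = 0.48 mA, confirming saturation.

saturation; I_C ≈ 0.48 mA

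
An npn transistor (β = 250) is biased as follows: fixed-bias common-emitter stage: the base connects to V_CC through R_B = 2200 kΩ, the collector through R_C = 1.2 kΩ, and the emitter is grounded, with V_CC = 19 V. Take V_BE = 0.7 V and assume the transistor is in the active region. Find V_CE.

Base loop: V_CC = I_B·R_B + V_BE, so I_B = (19 − 0.7)/2200 kΩ = 0.00832 mA.
In the active region I_C = β·I_B = 250 × 0.00832 = 2.08 mA.
Collector loop: V_CE = V_CC − I_C·R_C = 19 − 2.08×1.2 = 16.5 V.
Since V_CE = 16.5 V > V_CE(sat) ≈ 0.2 V, the transistor is in the active region as assumed.

V_CE ≈ 17 V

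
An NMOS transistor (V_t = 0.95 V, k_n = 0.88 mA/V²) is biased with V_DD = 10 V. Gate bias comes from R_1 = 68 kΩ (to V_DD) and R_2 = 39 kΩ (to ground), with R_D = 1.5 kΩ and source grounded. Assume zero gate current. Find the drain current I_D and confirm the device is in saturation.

V_G = V_DD·R_2/(R_1+R_2) = 10×39/107 = 3.64 V. With the source grounded, V_GS = V_G = 3.64 V.
Assume saturation: I_D = (k_n/2)(V_GS − V_t)² = (0.88/2)×(3.64 − 0.95)² = 0.44×2.69² = 3.2 mA.
V_DS = V_DD − I_D·R_D = 10 − 3.2×1.5 = 5.21 V.
Saturation requires V_DS ≥ V_GS − V_t = 2.69 V; 5.21 ≥ 2.69 ✓.

I_D ≈ 3.2 mA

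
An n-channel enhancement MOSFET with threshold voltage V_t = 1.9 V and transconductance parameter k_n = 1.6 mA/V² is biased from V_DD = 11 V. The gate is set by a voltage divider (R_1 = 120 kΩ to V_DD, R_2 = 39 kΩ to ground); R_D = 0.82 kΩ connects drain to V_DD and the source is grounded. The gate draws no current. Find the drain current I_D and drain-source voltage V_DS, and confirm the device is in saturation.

I_D ≈ 0.51 mA, V_DS ≈ 11 V

V_G = V_DD·R_2/(R_1+R_2) = 11×39/159 = 2.7 V. With the source grounded, V_GS = V_G = 2.7 V.
Assume saturation: I_D = (k_n/2)(V_GS − V_t)² = (1.6/2)×(2.7 − 1.9)² = 0.8×0.798² = 0.51 mA.
V_DS = V_DD − I_D·R_D = 11 − 0.51×0.82 = 10.6 V.
Saturation requires V_DS ≥ V_GS − V_t = 0.798 V; 10.6 ≥ 0.798 ✓.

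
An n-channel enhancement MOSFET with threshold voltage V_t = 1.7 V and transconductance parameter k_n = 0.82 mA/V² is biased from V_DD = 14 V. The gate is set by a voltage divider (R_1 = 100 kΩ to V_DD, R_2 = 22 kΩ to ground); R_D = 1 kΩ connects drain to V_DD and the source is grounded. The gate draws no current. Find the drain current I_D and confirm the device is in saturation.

V_G = V_DD·R_2/(R_1+R_2) = 14×22/122 = 2.52 V. With the source grounded, V_GS = V_G = 2.52 V.
Assume saturation: I_D = (k_n/2)(V_GS − V_t)² = (0.82/2)×(2.52 − 1.7)² = 0.41×0.825² = 0.279 mA.
V_DS = V_DD − I_D·R_D = 14 − 0.279×1 = 13.7 V.
Saturation requires V_DS ≥ V_GS − V_t = 0.825 V; 13.7 ≥ 0.825 ✓.

I_D ≈ 0.28 mA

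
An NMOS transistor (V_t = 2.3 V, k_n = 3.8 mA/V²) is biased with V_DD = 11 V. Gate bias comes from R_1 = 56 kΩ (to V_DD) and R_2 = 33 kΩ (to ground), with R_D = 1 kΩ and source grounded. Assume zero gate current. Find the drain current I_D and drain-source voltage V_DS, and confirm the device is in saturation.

V_G = V_DD·R_2/(R_1+R_2) = 11×33/89 = 4.08 V. With the source grounded, V_GS = V_G = 4.08 V.
Assume saturation: I_D = (k_n/2)(V_GS − V_t)² = (3.8/2)×(4.08 − 2.3)² = 1.9×1.78² = 6.01 mA.
V_DS = V_DD − I_D·R_D = 11 − 6.01×1 = 4.99 V.
Saturation requires V_DS ≥ V_GS − V_t = 1.78 V; 4.99 ≥ 1.78 ✓.

I_D ≈ 6 mA, V_DS ≈ 5 V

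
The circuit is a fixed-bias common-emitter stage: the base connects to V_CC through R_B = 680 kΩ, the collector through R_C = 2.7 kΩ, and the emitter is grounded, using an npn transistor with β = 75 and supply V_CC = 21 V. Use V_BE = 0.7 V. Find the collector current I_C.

I_C ≈ 2.2 mA

Base loop: V_CC = I_B·R_B + V_BE, so I_B = (21 − 0.7)/680 kΩ = 0.0299 mA.
In the active region I_C = β·I_B = 75 × 0.0299 = 2.24 mA.
Collector loop: V_CE = V_CC − I_C·R_C = 21 − 2.24×2.7 = 15 V.
Since V_CE = 15 V > V_CE(sat) ≈ 0.2 V, the transistor is in the active region as assumed.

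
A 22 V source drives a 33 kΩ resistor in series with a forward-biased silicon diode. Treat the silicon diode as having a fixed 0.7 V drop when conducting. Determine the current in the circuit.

I ≈ 0.65 mA

KVL around the loop: 22 = V_D + I·R = 0.7 + I × 33 kΩ.
So I = (22 − 0.7) / 33 kΩ = 21.3 / 33 = 0.645 mA.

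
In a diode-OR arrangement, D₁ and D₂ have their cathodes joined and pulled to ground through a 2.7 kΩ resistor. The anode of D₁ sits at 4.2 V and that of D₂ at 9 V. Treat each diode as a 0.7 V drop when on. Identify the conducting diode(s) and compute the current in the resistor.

Assume both conduct. Then node N would need to be at both 4.2−0.7 = 3.5 V and 9−0.7 = 8.3 V, which is impossible.
Assume only D₂ conducts: V_N = 9 − 0.7 = 8.3 V, so I_R = 8.3/2.7 = 3.07 mA.
Check D₁: its anode-to-cathode voltage is 4.2 − 8.3 = -4.1 V < 0.7 V, so it is off. The assumption is consistent.

Only D₂ conducts; I_R ≈ 3.1 mA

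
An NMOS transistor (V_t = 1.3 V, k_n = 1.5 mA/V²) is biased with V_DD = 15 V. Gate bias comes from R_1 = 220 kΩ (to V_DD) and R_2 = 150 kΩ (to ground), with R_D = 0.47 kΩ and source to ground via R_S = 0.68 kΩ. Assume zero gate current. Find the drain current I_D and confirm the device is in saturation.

V_G = V_DD·R_2/(R_1+R_2) = 15×150/370 = 6.08 V.
Assume saturation: I_D = (k_n/2)(V_GS − V_t)² with V_GS = V_G − I_D·R_S = 6.08 − 0.68·I_D.
Substituting gives 0.347·I_D² − 5.88·I_D + 17.1 = 0, with roots I_D = 3.74 or 13.2 mA.
The root I_D = 13.2 mA gives V_GS = -2.9 V ≤ V_t, so take I_D = 3.74 mA.
Then V_GS = 3.53 V and V_DS = V_DD − I_D(R_D+R_S) = 15 − 3.74×1.15 = 10.7 V.
Saturation requires V_DS ≥ V_GS − V_t = 2.23 V; 10.7 ≥ 2.23 ✓.

I_D ≈ 3.7 mA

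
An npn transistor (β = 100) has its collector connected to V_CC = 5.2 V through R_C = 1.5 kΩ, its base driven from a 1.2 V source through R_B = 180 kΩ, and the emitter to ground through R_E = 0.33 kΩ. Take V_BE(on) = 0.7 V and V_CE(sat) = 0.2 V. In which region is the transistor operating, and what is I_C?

Assume active. Base-emitter loop: I_B = (V_BB − V_BE)/(R_B + (β+1)R_E) = (1.2 − 0.7)/(180 + 101×0.33) = 0.00234 mA.
I_C = β·I_B = 100×0.00234 = 0.234 mA.
V_CE = V_CC − I_C·R_C − I_E·R_E = 5.2 − 0.234×1.5 − 0.237×0.33 = 4.77 V > V_CE(sat), so the active-region assumption holds.

active; I_C ≈ 0.23 mA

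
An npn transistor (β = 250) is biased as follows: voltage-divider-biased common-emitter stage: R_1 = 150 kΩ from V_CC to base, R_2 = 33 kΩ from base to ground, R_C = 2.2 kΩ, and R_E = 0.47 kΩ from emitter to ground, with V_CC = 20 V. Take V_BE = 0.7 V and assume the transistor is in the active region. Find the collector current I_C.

Thevenize the base divider: V_Th = V_CC·R_2/(R_1+R_2) = 20×33/183 = 3.61 V, R_Th = R_1‖R_2 = 27 kΩ.
Base-emitter loop: V_Th = I_B·R_Th + V_BE + (β+1)I_B·R_E, so I_B = (3.61 − 0.7) / (27 + 251×0.47) = 0.02 mA.
I_C = β·I_B = 250×0.02 = 5.01 mA, and I_E = (β+1)I_B = 5.03 mA.
V_CE = V_CC − I_C·R_C − I_E·R_E = 20 − 5.01×2.2 − 5.03×0.47 = 6.61 V.
V_CE = 6.61 V > 0.2 V confirms active-region operation.

I_C ≈ 5 mA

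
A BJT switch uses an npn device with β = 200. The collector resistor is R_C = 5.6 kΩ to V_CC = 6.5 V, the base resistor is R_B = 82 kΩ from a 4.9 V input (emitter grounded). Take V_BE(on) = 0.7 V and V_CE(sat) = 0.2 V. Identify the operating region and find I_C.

saturation; I_C ≈ 1.1 mA

Assume active: I_B = (4.9 − 0.7)/82 = 0.0512 mA, giving I_C = β·I_B = 10.2 mA.
But then V_CE = 6.5 − 10.2×5.6 = -50.9 V < V_CE(sat) = 0.2 V — impossible in the active region.
So the transistor is saturated. With V_CE = 0.2 V, I_C = (V_CC − 0.2)/R_C = 6.3/5.6 = 1.12 mA.
Check: β·I_B = 10.2 mA > I_C = 1.12 mA, confirming saturation.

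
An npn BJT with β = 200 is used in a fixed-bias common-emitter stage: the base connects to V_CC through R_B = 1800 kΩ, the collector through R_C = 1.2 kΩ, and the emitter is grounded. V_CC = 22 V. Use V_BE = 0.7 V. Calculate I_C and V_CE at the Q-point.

Base loop: V_CC = I_B·R_B + V_BE, so I_B = (22 − 0.7)/1800 kΩ = 0.0118 mA.
In the active region I_C = β·I_B = 200 × 0.0118 = 2.37 mA.
Collector loop: V_CE = V_CC − I_C·R_C = 22 − 2.37×1.2 = 19.2 V.
Since V_CE = 19.2 V > V_CE(sat) ≈ 0.2 V, the transistor is in the active region as assumed.

I_C ≈ 2.4 mA, V_CE ≈ 19 V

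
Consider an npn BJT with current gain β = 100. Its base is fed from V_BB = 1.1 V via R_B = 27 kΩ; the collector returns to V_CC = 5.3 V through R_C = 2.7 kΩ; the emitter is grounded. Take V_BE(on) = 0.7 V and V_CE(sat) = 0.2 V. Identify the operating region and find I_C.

active; I_C ≈ 1.5 mA

Assume active. Base-emitter loop: I_B = (V_BB − V_BE)/R_B = (1.1 − 0.7)/27 = 0.0148 mA.
I_C = β·I_B = 100×0.0148 = 1.48 mA.
V_CE = V_CC − I_C·R_C = 5.3 − 1.48×2.7 = 1.3 V > V_CE(sat), so the active-region assumption holds.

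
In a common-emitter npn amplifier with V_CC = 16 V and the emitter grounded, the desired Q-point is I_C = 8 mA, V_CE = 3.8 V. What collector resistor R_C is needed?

Collector loop: V_CC = I_C·R_C + V_CE.
R_C = (V_CC − V_CE)/I_C = (16 − 3.8)/8 = 1.52 kΩ.

R_C ≈ 1.5 kΩ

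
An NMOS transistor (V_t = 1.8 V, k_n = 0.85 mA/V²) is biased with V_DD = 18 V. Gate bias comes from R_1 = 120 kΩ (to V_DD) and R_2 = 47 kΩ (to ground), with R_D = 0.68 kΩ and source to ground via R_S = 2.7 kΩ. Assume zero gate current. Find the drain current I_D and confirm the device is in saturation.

I_D ≈ 0.73 mA

V_G = V_DD·R_2/(R_1+R_2) = 18×47/167 = 5.07 V.
Assume saturation: I_D = (k_n/2)(V_GS − V_t)² with V_GS = V_G − I_D·R_S = 5.07 − 2.7·I_D.
Substituting gives 3.1·I_D² − 8.5·I_D + 4.53 = 0, with roots I_D = 0.726 or 2.02 mA.
The root I_D = 2.02 mA gives V_GS = -0.378 V ≤ V_t, so take I_D = 0.726 mA.
Then V_GS = 3.11 V and V_DS = V_DD − I_D(R_D+R_S) = 18 − 0.726×3.38 = 15.5 V.
Saturation requires V_DS ≥ V_GS − V_t = 1.31 V; 15.5 ≥ 1.31 ✓.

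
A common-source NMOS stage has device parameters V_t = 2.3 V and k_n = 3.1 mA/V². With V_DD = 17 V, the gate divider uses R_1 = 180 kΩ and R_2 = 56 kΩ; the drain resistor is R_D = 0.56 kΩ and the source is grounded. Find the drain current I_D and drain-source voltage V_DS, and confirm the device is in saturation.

V_G = V_DD·R_2/(R_1+R_2) = 17×56/236 = 4.03 V. With the source grounded, V_GS = V_G = 4.03 V.
Assume saturation: I_D = (k_n/2)(V_GS − V_t)² = (3.1/2)×(4.03 − 2.3)² = 1.55×1.73² = 4.66 mA.
V_DS = V_DD − I_D·R_D = 17 − 4.66×0.56 = 14.4 V.
Saturation requires V_DS ≥ V_GS − V_t = 1.73 V; 14.4 ≥ 1.73 ✓.

I_D ≈ 4.7 mA, V_DS ≈ 14 V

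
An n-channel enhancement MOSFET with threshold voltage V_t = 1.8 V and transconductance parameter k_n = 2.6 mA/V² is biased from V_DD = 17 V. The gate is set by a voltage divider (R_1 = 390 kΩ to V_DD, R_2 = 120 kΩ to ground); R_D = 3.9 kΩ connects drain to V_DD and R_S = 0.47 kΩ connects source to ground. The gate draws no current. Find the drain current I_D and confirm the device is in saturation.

V_G = V_DD·R_2/(R_1+R_2) = 17×120/510 = 4 V.
Assume saturation: I_D = (k_n/2)(V_GS − V_t)² with V_GS = V_G − I_D·R_S = 4 − 0.47·I_D.
Substituting gives 0.287·I_D² − 3.69·I_D + 6.29 = 0, with roots I_D = 2.03 or 10.8 mA.
The root I_D = 10.8 mA gives V_GS = -1.08 V ≤ V_t, so take I_D = 2.03 mA.
Then V_GS = 3.05 V and V_DS = V_DD − I_D(R_D+R_S) = 17 − 2.03×4.37 = 8.15 V.
Saturation requires V_DS ≥ V_GS − V_t = 1.25 V; 8.15 ≥ 1.25 ✓.

I_D ≈ 2 mA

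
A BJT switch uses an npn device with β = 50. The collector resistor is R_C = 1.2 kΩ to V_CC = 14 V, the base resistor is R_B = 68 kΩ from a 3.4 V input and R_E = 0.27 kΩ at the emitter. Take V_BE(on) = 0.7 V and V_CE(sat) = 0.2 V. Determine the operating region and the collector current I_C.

Assume active. Base-emitter loop: I_B = (V_BB − V_BE)/(R_B + (β+1)R_E) = (3.4 − 0.7)/(68 + 51×0.27) = 0.033 mA.
I_C = β·I_B = 50×0.033 = 1.65 mA.
V_CE = V_CC − I_C·R_C − I_E·R_E = 14 − 1.65×1.2 − 1.68×0.27 = 11.6 V > V_CE(sat), so the active-region assumption holds.

active; I_C ≈ 1.7 mA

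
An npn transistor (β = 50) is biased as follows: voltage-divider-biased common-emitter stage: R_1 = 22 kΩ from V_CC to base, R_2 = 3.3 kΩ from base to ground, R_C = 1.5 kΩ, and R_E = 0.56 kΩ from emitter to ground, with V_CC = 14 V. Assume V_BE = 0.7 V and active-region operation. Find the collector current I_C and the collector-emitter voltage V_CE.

Thevenize the base divider: V_Th = V_CC·R_2/(R_1+R_2) = 14×3.3/25.3 = 1.83 V, R_Th = R_1‖R_2 = 2.87 kΩ.
Base-emitter loop: V_Th = I_B·R_Th + V_BE + (β+1)I_B·R_E, so I_B = (1.83 − 0.7) / (2.87 + 51×0.56) = 0.0358 mA.
I_C = β·I_B = 50×0.0358 = 1.79 mA, and I_E = (β+1)I_B = 1.83 mA.
V_CE = V_CC − I_C·R_C − I_E·R_E = 14 − 1.79×1.5 − 1.83×0.56 = 10.3 V.
V_CE = 10.3 V > 0.2 V confirms active-region operation.

I_C ≈ 1.8 mA, V_CE ≈ 10 V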